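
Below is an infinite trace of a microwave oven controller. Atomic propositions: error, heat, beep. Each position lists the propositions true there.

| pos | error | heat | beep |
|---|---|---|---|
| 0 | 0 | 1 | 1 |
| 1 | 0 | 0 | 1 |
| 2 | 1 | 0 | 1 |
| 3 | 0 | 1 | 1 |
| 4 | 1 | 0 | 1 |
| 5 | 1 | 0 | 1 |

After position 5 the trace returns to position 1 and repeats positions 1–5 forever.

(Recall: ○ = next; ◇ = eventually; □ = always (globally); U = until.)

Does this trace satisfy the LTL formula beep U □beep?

Satisfied

Walking from position 0: □beep first holds at position 0, and beep holds at every earlier position along the way, so beep U □beep holds.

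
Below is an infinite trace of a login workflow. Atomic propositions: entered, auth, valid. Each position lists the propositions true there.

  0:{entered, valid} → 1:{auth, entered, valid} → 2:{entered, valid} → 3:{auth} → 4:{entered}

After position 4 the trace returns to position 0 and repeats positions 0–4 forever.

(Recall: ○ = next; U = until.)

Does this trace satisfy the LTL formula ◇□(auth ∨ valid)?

No

□(auth ∨ valid) is false at every position 0..4, so it never becomes true and ◇□(auth ∨ valid) fails.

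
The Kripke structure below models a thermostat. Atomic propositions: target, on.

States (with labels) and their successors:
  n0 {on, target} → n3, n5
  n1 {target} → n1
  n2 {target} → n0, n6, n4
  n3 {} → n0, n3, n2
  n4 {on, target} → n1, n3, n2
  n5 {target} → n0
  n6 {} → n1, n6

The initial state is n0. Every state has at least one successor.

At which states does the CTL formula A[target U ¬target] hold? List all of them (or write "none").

{n3, n6}

States satisfying target: {n0, n1, n2, n4, n5}.
States satisfying ¬target: {n3, n6}.
States satisfying A[target U ¬target]: {n3, n6}.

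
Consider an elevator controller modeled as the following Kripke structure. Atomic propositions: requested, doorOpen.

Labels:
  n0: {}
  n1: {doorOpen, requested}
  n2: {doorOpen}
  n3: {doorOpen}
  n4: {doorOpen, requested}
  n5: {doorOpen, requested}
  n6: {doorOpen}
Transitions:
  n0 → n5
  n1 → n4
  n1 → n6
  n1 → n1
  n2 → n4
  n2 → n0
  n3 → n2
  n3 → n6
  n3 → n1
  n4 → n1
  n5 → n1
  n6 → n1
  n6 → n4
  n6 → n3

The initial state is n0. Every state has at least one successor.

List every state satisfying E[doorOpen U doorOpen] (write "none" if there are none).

States satisfying doorOpen: {n1, n2, n3, n4, n5, n6}.
States satisfying E[doorOpen U doorOpen]: {n1, n2, n3, n4, n5, n6}.

{n1, n2, n3, n4, n5, n6}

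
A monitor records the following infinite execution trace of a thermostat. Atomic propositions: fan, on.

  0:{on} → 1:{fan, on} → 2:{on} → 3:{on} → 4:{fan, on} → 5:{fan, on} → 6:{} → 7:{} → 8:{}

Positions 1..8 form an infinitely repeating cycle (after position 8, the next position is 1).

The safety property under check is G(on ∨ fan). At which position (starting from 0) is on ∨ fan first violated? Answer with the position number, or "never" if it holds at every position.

Check on ∨ fan at each position in order: 0 ✓, 1 ✓, 2 ✓, 3 ✓, 4 ✓, 5 ✓.
At position 6 the labels are {}, so on ∨ fan is false there. This is the first violation.

6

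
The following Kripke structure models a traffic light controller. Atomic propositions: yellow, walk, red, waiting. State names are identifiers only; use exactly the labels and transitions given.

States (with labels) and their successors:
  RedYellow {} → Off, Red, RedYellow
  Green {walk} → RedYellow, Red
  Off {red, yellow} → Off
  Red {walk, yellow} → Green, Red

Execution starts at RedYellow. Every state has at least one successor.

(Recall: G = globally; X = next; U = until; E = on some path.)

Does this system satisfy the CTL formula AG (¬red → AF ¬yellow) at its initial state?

States satisfying ¬red → AF ¬yellow: {RedYellow, Green, Off}.
States satisfying AG (¬red → AF ¬yellow): {Off}.
Red is reachable from RedYellow and violates ¬red → AF ¬yellow, so AG fails at RedYellow.
RedYellow ∉ Sat(AG (¬red → AF ¬yellow)).

No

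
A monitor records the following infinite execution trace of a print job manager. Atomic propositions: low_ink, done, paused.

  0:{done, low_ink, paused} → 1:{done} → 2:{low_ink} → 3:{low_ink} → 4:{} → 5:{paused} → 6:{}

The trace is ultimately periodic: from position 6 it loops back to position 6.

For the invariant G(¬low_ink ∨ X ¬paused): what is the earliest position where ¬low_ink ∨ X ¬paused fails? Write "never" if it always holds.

¬low_ink ∨ X ¬paused holds at every position 0..6, and those are all the positions the trace ever visits, so the invariant G(¬low_ink ∨ X ¬paused) is never violated.

never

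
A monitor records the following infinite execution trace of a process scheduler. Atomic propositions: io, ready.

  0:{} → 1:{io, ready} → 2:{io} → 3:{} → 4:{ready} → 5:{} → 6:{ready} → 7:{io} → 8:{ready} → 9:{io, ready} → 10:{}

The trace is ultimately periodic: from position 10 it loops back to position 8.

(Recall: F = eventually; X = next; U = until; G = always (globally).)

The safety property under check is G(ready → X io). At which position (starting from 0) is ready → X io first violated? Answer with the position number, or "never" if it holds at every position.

4

Check ready → X io at each position in order: 0 ✓, 1 ✓, 2 ✓, 3 ✓.
At position 4 the labels are {ready} and the next position 5 has {}, so ready → X io is false there. This is the first violation.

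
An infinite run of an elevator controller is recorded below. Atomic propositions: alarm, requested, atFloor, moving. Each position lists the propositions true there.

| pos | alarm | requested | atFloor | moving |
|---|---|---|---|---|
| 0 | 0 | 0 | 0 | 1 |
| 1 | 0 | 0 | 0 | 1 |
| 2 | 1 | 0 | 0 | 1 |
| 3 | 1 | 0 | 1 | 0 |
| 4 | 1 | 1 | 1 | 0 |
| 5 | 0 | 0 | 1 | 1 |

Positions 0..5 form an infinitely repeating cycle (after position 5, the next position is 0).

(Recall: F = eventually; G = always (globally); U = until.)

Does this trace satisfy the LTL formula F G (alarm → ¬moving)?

G (alarm → ¬moving) is false at every position 0..5, so it never becomes true and F G (alarm → ¬moving) fails.

No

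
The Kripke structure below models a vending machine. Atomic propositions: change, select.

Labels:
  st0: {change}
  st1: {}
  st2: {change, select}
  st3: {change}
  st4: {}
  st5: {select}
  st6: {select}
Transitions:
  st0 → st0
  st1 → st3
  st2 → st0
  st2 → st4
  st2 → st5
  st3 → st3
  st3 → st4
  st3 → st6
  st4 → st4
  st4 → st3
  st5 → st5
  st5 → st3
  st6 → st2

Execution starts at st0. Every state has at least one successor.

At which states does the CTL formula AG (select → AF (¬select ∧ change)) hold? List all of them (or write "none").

{st0}

States satisfying select → AF (¬select ∧ change): {st0, st1, st3, st4}.
States satisfying AG (select → AF (¬select ∧ change)): {st0}.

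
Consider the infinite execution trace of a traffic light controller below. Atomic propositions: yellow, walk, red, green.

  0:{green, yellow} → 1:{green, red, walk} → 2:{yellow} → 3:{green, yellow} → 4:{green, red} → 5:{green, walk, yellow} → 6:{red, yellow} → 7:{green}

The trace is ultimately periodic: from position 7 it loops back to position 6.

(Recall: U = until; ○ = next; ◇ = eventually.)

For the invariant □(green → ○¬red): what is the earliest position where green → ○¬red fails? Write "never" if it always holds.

At position 0 the labels are {green, yellow} and the next position 1 has {green, red, walk}, so green → ○¬red is false there. This is the first violation.

0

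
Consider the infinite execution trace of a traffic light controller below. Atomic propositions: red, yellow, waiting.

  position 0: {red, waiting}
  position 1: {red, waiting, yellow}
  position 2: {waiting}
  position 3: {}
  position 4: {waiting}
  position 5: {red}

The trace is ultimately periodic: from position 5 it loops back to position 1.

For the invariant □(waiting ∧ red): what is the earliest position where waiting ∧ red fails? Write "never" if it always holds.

Check waiting ∧ red at each position in order: 0 ✓, 1 ✓.
At position 2 the labels are {waiting}, so waiting ∧ red is false there. This is the first violation.

2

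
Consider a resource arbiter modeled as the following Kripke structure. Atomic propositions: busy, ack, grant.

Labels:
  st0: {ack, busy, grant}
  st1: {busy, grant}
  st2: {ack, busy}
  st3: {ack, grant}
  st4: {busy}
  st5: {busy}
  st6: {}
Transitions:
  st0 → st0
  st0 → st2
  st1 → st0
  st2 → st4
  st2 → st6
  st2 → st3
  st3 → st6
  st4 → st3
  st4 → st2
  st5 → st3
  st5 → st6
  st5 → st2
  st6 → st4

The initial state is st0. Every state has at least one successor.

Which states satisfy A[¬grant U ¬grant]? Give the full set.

States satisfying ¬grant: {st2, st4, st5, st6}.
States satisfying A[¬grant U ¬grant]: {st2, st4, st5, st6}.

{st2, st4, st5, st6}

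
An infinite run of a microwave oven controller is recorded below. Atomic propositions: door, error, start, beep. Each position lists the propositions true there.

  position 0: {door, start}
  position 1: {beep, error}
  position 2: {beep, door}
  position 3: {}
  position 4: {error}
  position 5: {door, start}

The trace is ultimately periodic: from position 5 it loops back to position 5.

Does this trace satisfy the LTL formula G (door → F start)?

Satisfied

door → F start holds at every position 0..5, and those are all positions ever visited, so G (door → F start) holds.
Positions where door holds: 0, 2, 5.
Check F start at each: 0→ok, 2→ok, 5→ok.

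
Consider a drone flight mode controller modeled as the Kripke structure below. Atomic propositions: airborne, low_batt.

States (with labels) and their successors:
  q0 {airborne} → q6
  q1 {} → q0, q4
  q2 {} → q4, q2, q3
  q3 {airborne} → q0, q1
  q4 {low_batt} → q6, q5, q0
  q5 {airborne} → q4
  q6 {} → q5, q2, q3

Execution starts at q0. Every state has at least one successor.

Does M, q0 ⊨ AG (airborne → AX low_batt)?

States satisfying airborne → AX low_batt: {q1, q2, q4, q5, q6}.
States satisfying AG (airborne → AX low_batt): ∅.
q0 is reachable from q0 and violates airborne → AX low_batt, so AG fails at q0.
q0 ∉ Sat(AG (airborne → AX low_batt)).

Does not hold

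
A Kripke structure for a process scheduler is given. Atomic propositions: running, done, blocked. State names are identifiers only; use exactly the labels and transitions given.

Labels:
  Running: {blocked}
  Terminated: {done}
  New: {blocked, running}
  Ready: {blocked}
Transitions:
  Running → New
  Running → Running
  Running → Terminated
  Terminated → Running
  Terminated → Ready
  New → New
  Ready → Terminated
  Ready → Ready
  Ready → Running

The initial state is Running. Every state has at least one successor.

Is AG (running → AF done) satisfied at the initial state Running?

States satisfying running → AF done: {Running, Terminated, Ready}.
States satisfying AG (running → AF done): ∅.
New is reachable from Running and violates running → AF done, so AG fails at Running.
Running ∉ Sat(AG (running → AF done)).

Violated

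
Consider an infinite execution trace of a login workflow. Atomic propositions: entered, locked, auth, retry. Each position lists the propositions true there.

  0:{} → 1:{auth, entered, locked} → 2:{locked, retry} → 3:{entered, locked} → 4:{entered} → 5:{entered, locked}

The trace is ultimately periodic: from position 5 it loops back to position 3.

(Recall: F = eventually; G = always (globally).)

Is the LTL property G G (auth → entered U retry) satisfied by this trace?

G (auth → entered U retry) holds at every position 0..5, and those are all positions ever visited, so G G (auth → entered U retry) holds.

Satisfied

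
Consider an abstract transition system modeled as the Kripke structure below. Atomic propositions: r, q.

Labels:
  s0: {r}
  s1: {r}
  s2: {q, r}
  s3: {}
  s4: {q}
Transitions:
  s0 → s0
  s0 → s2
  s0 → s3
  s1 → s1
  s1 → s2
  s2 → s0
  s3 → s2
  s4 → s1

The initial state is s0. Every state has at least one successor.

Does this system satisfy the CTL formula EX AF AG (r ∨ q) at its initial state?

States satisfying AF AG (r ∨ q): ∅.
States satisfying EX AF AG (r ∨ q): ∅.
No suitable path/successor from s0 witnesses the formula.
s0 ∉ Sat(EX AF AG (r ∨ q)).

Violated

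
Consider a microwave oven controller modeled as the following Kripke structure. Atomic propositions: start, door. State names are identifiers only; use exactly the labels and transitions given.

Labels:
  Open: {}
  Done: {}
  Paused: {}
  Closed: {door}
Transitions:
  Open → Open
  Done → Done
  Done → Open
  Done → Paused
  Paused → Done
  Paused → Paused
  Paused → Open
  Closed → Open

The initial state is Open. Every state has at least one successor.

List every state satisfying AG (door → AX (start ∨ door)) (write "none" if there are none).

States satisfying door → AX (start ∨ door): {Open, Done, Paused}.
States satisfying AG (door → AX (start ∨ door)): {Open, Done, Paused}.

{Open, Done, Paused}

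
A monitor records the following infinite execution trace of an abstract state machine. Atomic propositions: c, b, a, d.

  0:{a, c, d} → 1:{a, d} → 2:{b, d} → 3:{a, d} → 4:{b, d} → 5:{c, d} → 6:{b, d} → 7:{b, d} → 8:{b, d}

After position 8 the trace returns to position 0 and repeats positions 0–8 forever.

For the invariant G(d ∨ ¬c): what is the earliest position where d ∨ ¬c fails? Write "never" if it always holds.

never

d ∨ ¬c holds at every position 0..8, and those are all the positions the trace ever visits, so the invariant G(d ∨ ¬c) is never violated.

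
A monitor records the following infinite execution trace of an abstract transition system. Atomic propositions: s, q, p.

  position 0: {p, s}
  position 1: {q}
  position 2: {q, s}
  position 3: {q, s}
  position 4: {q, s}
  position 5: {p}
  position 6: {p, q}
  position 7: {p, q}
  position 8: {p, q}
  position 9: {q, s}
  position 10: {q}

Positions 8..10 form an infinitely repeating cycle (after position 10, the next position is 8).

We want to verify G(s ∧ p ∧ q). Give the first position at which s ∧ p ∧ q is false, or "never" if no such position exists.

0

At position 0 the labels are {p, s}, so s ∧ p ∧ q is false there. This is the first violation.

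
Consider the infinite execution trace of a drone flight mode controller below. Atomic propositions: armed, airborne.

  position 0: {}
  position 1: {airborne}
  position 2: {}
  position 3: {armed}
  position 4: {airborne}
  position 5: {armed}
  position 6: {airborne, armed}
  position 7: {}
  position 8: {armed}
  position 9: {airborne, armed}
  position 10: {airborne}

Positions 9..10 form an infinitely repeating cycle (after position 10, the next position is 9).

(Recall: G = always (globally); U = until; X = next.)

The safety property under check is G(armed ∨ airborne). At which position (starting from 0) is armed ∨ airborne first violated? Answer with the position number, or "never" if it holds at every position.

0

At position 0 the labels are {}, so armed ∨ airborne is false there. This is the first violation.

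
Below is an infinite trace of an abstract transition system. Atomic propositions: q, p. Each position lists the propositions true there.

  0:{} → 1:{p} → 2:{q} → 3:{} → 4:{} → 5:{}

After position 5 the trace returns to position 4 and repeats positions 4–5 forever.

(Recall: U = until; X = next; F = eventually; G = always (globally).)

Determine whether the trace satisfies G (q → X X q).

Violated

q → X X q must hold at every position from 0 onward. It fails at position 2, so G (q → X X q) is false.
Positions where q holds: 2.
Check X X q at each: 2→fails.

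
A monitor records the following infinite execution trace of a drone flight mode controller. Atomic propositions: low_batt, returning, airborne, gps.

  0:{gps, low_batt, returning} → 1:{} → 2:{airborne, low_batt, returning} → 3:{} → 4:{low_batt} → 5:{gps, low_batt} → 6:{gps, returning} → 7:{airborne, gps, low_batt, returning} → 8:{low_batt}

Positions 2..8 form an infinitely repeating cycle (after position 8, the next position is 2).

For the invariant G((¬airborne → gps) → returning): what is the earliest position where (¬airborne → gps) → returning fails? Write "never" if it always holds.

5

Check (¬airborne → gps) → returning at each position in order: 0 ✓, 1 ✓, 2 ✓, 3 ✓, 4 ✓.
At position 5 the labels are {gps, low_batt}, so (¬airborne → gps) → returning is false there. This is the first violation.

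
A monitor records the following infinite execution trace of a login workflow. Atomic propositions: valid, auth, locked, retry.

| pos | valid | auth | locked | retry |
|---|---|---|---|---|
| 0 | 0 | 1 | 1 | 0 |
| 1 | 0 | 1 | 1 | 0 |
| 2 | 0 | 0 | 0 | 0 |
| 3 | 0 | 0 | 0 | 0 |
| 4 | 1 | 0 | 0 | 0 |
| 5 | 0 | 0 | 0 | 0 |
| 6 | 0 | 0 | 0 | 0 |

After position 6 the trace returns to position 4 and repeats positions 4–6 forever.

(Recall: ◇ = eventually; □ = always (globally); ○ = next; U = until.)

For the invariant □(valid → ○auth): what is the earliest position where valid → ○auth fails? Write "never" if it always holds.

4

Check valid → ○auth at each position in order: 0 ✓, 1 ✓, 2 ✓, 3 ✓.
At position 4 the labels are {valid} and the next position 5 has {}, so valid → ○auth is false there. This is the first violation.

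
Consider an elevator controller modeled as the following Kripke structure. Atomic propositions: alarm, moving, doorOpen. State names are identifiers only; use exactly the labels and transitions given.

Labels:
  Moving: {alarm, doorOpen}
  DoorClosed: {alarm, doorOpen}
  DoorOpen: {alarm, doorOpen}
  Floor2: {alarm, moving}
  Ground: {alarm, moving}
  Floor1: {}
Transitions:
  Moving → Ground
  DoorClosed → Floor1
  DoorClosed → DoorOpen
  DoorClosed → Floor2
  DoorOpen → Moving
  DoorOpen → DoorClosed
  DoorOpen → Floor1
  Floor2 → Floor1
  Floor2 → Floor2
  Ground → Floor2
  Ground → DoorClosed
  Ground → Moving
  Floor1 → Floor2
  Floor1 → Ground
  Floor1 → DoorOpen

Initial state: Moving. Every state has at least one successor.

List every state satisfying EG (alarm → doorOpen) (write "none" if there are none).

States satisfying alarm → doorOpen: {Moving, DoorClosed, DoorOpen, Floor1}.
States satisfying EG (alarm → doorOpen): {DoorClosed, DoorOpen, Floor1}.

{DoorClosed, DoorOpen, Floor1}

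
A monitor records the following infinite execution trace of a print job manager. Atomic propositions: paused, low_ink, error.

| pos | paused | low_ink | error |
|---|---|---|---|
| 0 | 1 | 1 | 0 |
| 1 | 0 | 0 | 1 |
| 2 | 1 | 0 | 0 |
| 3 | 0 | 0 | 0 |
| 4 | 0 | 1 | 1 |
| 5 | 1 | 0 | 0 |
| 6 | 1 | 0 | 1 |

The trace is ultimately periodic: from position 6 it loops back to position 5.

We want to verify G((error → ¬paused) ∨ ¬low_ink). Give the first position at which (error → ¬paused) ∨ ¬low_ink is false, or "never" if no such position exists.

never

(error → ¬paused) ∨ ¬low_ink holds at every position 0..6, and those are all the positions the trace ever visits, so the invariant G((error → ¬paused) ∨ ¬low_ink) is never violated.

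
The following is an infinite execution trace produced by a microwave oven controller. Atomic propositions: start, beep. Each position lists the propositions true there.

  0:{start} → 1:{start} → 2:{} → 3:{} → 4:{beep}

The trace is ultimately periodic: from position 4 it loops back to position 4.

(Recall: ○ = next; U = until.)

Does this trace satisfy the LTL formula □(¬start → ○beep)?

¬start → ○beep must hold at every position from 0 onward. It fails at position 2, so □(¬start → ○beep) is false.
Positions where ¬start holds: 2, 3, 4.
Check ○beep at each: 2→fails, 3→ok, 4→ok.

Does not hold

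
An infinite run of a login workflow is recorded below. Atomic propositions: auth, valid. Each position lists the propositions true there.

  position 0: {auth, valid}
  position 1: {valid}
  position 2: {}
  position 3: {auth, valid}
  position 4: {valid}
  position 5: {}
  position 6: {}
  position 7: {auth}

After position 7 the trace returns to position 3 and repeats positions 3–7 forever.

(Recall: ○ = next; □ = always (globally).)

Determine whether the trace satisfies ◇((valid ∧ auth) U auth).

Yes

(valid ∧ auth) U auth holds at position 0, which is reachable from 0, so ◇((valid ∧ auth) U auth) holds.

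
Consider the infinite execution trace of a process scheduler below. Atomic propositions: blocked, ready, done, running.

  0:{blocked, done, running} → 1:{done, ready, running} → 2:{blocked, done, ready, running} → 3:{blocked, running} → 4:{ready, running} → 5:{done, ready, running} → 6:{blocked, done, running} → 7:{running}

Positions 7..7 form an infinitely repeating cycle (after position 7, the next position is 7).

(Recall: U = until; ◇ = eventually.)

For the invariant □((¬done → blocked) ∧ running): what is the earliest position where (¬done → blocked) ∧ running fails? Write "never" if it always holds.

4

Check (¬done → blocked) ∧ running at each position in order: 0 ✓, 1 ✓, 2 ✓, 3 ✓.
At position 4 the labels are {ready, running}, so (¬done → blocked) ∧ running is false there. This is the first violation.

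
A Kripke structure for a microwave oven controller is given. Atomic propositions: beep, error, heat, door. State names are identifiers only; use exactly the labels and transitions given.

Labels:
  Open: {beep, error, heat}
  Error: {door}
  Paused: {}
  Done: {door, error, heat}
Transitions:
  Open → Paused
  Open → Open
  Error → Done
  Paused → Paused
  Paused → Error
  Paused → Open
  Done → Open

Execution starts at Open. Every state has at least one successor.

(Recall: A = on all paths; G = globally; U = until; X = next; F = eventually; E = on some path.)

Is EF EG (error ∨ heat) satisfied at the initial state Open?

Yes

States satisfying EG (error ∨ heat): {Open, Done}.
States satisfying EF EG (error ∨ heat): {Open, Error, Paused, Done}.
Some path from Open reaches a state where EG (error ∨ heat) holds.
Open ∈ Sat(EF EG (error ∨ heat)).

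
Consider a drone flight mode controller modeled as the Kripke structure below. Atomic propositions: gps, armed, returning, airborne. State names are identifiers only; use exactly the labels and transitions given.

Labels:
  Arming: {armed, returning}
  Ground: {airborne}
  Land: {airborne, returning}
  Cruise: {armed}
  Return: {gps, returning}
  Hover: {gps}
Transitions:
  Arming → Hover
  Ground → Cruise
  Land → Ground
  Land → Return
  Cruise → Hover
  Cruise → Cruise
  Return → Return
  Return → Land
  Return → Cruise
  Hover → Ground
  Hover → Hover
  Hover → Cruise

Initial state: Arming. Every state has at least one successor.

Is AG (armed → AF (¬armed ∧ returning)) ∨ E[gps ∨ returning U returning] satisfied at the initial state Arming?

States satisfying armed → AF (¬armed ∧ returning): {Ground, Land, Return, Hover}.
States satisfying AG (armed → AF (¬armed ∧ returning)): ∅.
States satisfying gps ∨ returning: {Arming, Land, Return, Hover}.
States satisfying returning: {Arming, Land, Return}.
States satisfying E[gps ∨ returning U returning]: {Arming, Land, Return}.
States satisfying AG (armed → AF (¬armed ∧ returning)) ∨ E[gps ∨ returning U returning]: {Arming, Land, Return}.
Arming ∈ Sat(AG (armed → AF (¬armed ∧ returning)) ∨ E[gps ∨ returning U returning]).

Holds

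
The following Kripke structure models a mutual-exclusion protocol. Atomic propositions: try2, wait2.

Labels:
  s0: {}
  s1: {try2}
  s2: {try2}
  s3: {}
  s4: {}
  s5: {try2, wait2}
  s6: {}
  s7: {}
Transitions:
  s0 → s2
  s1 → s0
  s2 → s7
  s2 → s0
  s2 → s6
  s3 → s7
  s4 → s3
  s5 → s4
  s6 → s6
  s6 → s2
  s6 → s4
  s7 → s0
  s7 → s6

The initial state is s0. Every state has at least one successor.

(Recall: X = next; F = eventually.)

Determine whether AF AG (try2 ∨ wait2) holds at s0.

Violated

States satisfying AG (try2 ∨ wait2): ∅.
States satisfying AF AG (try2 ∨ wait2): ∅.
There is a path from s0 along which AG (try2 ∨ wait2) never holds.
s0 ∉ Sat(AF AG (try2 ∨ wait2)).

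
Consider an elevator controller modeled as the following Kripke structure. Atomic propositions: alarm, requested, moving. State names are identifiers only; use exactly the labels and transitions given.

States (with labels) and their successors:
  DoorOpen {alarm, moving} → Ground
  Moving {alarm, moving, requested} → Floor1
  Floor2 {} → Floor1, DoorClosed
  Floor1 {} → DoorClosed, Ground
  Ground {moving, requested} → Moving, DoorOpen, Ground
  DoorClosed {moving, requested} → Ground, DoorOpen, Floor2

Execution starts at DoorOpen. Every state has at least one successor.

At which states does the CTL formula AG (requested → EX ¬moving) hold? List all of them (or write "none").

States satisfying requested → EX ¬moving: {DoorOpen, Moving, Floor2, Floor1, DoorClosed}.
States satisfying AG (requested → EX ¬moving): ∅.

none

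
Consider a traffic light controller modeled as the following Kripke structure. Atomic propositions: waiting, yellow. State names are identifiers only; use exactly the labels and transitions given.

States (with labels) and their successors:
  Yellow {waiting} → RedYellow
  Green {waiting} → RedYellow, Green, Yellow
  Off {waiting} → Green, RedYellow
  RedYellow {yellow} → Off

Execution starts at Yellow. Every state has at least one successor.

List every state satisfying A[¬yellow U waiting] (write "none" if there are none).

{Yellow, Green, Off}

States satisfying ¬yellow: {Yellow, Green, Off}.
States satisfying waiting: {Yellow, Green, Off}.
States satisfying A[¬yellow U waiting]: {Yellow, Green, Off}.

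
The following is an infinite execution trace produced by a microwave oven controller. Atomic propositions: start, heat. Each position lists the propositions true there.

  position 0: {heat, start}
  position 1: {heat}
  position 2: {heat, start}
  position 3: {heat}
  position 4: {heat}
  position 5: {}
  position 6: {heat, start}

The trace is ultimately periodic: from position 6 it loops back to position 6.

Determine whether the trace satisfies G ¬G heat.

Violated

¬G heat must hold at every position from 0 onward. It fails at position 6, so G ¬G heat is false.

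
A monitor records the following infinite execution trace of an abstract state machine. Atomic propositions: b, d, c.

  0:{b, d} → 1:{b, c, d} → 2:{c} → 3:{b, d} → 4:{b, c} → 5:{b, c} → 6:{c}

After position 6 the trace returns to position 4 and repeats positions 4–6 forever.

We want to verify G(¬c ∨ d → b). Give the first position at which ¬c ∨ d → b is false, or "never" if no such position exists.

never

¬c ∨ d → b holds at every position 0..6, and those are all the positions the trace ever visits, so the invariant G(¬c ∨ d → b) is never violated.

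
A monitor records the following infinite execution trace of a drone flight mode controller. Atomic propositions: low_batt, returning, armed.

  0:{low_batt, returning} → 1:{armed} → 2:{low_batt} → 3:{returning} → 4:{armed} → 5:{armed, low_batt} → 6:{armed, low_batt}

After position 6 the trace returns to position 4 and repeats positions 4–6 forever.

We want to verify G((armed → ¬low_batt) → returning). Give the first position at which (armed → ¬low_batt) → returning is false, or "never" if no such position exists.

Check (armed → ¬low_batt) → returning at each position in order: 0 ✓.
At position 1 the labels are {armed}, so (armed → ¬low_batt) → returning is false there. This is the first violation.

1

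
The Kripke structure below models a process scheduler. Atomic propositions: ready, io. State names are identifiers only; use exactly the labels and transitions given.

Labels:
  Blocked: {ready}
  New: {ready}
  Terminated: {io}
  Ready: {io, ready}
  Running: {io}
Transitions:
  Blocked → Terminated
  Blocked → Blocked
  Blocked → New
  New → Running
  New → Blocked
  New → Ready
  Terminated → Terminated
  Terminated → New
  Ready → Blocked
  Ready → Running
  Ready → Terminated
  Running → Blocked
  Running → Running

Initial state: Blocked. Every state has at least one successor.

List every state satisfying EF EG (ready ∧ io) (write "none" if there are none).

States satisfying EG (ready ∧ io): ∅.
States satisfying EF EG (ready ∧ io): ∅.

none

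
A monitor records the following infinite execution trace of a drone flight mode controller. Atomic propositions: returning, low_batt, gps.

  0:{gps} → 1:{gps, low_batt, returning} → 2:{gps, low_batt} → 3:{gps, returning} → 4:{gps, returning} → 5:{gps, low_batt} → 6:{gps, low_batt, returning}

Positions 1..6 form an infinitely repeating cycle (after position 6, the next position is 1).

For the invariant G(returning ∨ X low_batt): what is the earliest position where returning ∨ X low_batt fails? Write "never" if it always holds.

Check returning ∨ X low_batt at each position in order: 0 ✓, 1 ✓.
At position 2 the labels are {gps, low_batt} and the next position 3 has {gps, returning}, so returning ∨ X low_batt is false there. This is the first violation.

2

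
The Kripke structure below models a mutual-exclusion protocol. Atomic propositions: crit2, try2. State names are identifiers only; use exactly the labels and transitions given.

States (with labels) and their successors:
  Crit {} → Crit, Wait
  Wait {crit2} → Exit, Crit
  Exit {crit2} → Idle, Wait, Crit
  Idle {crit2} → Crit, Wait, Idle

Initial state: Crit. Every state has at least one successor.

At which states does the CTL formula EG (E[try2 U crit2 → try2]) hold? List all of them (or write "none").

States satisfying E[try2 U crit2 → try2]: {Crit}.
States satisfying EG (E[try2 U crit2 → try2]): {Crit}.

{Crit}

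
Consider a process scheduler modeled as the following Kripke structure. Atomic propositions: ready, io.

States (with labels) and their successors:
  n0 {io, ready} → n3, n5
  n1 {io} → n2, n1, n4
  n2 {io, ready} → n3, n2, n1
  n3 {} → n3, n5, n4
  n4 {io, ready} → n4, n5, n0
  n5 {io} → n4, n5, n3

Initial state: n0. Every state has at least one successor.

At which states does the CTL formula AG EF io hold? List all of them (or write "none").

{n0, n1, n2, n3, n4, n5}

States satisfying EF io: {n0, n1, n2, n3, n4, n5}.
States satisfying AG EF io: {n0, n1, n2, n3, n4, n5}.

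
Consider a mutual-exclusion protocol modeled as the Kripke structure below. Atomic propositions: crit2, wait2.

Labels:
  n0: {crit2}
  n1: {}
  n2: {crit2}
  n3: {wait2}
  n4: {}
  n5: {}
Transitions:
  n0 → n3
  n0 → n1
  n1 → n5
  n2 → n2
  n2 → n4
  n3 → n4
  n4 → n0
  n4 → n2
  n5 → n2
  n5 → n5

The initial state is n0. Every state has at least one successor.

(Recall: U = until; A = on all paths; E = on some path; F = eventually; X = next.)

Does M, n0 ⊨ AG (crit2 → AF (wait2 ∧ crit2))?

States satisfying crit2 → AF (wait2 ∧ crit2): {n1, n3, n4, n5}.
States satisfying AG (crit2 → AF (wait2 ∧ crit2)): ∅.
n0 is reachable from n0 and violates crit2 → AF (wait2 ∧ crit2), so AG fails at n0.
n0 ∉ Sat(AG (crit2 → AF (wait2 ∧ crit2))).

No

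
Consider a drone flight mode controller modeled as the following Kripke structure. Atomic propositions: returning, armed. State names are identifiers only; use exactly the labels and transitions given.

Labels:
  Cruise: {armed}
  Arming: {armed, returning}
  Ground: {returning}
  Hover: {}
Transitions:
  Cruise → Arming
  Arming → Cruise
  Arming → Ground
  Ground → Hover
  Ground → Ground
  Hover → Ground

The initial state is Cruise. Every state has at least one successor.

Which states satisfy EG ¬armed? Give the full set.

{Ground, Hover}

States satisfying ¬armed: {Ground, Hover}.
States satisfying EG ¬armed: {Ground, Hover}.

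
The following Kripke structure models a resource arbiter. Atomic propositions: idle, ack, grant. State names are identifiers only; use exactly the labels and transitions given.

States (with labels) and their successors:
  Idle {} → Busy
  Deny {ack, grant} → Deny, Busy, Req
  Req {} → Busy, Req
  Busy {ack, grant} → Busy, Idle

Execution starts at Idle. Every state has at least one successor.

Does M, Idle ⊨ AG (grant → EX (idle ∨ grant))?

Holds

States satisfying grant → EX (idle ∨ grant): {Idle, Deny, Req, Busy}.
States satisfying AG (grant → EX (idle ∨ grant)): {Idle, Deny, Req, Busy}.
Every state reachable from Idle satisfies grant → EX (idle ∨ grant).
Idle ∈ Sat(AG (grant → EX (idle ∨ grant))).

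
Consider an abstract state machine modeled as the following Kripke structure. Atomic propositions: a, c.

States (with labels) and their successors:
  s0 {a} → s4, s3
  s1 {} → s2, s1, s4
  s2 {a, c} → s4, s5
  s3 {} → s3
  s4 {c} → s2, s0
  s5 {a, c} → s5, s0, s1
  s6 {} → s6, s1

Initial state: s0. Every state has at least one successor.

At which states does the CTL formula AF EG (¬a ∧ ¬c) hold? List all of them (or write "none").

States satisfying EG (¬a ∧ ¬c): {s1, s3, s6}.
States satisfying AF EG (¬a ∧ ¬c): {s1, s3, s6}.

{s1, s3, s6}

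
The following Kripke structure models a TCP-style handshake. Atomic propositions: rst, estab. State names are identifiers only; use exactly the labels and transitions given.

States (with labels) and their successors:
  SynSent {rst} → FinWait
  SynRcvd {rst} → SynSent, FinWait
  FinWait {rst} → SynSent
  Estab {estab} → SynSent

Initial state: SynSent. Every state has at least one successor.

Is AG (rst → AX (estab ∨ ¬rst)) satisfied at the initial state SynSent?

Does not hold

States satisfying rst → AX (estab ∨ ¬rst): {Estab}.
States satisfying AG (rst → AX (estab ∨ ¬rst)): ∅.
FinWait is reachable from SynSent and violates rst → AX (estab ∨ ¬rst), so AG fails at SynSent.
SynSent ∉ Sat(AG (rst → AX (estab ∨ ¬rst))).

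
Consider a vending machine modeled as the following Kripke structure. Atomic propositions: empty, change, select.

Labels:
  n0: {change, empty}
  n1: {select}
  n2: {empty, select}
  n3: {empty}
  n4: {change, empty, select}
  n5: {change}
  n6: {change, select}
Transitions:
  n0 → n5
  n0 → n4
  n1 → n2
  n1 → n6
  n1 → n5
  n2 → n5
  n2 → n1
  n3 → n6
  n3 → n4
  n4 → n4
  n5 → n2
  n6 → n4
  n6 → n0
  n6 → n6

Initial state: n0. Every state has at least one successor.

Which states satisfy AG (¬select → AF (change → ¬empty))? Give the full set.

States satisfying ¬select → AF (change → ¬empty): {n1, n2, n3, n4, n5, n6}.
States satisfying AG (¬select → AF (change → ¬empty)): {n4}.

{n4}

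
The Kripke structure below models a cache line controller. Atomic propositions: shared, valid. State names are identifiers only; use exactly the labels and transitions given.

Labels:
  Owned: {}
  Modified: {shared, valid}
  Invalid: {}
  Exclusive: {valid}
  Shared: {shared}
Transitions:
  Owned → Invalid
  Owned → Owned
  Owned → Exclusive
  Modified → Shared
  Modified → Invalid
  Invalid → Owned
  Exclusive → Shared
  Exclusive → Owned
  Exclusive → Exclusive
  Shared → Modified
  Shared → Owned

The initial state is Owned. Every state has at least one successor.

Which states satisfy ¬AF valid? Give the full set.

States satisfying valid: {Modified, Exclusive}.
States satisfying AF valid: {Modified, Exclusive}.
States satisfying ¬AF valid: {Owned, Invalid, Shared}.

{Owned, Invalid, Shared}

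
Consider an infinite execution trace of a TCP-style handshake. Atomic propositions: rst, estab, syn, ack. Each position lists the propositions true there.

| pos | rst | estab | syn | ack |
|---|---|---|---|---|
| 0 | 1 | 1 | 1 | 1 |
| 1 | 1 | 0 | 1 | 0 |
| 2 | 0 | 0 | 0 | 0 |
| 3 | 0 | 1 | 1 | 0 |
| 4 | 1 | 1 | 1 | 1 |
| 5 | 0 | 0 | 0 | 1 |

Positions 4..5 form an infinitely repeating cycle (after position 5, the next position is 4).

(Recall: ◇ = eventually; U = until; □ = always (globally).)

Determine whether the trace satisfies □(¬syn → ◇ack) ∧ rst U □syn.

¬syn → ◇ack holds at every position 0..5, and those are all positions ever visited, so □(¬syn → ◇ack) holds.
Positions where ¬syn holds: 2, 5.
Check ◇ack at each: 2→ok, 5→ok.
Walking from position 0: at position 2, □syn has not yet held and rst fails, so rst U □syn is false.
At position 0: □(¬syn → ◇ack) is true; rst U □syn is false; so □(¬syn → ◇ack) ∧ rst U □syn is false.

Does not hold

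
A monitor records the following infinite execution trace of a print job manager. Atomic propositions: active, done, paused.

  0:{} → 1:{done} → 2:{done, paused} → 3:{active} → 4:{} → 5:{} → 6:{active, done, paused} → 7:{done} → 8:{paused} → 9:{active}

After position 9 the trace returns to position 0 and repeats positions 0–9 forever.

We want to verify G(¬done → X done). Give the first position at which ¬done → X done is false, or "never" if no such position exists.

Check ¬done → X done at each position in order: 0 ✓, 1 ✓, 2 ✓.
At position 3 the labels are {active} and the next position 4 has {}, so ¬done → X done is false there. This is the first violation.

3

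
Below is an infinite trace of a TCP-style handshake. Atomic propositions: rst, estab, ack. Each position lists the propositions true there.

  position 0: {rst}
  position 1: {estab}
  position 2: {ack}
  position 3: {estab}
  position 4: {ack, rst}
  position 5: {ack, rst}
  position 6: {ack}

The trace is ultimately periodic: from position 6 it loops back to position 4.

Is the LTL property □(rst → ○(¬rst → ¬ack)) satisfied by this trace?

No

rst → ○(¬rst → ¬ack) must hold at every position from 0 onward. It fails at position 5, so □(rst → ○(¬rst → ¬ack)) is false.
Positions where rst holds: 0, 4, 5.
Check ○(¬rst → ¬ack) at each: 0→ok, 4→ok, 5→fails.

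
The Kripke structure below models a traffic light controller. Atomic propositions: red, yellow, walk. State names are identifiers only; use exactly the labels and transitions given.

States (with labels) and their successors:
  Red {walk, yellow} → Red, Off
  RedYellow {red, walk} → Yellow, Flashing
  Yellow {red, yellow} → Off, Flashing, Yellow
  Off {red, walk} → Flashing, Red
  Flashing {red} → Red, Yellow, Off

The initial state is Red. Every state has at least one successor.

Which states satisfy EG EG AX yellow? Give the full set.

none

States satisfying EG AX yellow: ∅.
States satisfying EG EG AX yellow: ∅.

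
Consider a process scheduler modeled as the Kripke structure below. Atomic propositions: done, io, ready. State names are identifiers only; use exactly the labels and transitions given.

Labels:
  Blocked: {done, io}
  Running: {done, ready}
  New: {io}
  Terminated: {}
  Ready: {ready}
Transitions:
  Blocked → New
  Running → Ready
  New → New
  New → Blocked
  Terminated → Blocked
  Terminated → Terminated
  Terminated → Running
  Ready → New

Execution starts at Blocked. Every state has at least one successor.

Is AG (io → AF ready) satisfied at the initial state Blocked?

No

States satisfying io → AF ready: {Running, Terminated, Ready}.
States satisfying AG (io → AF ready): ∅.
Blocked is reachable from Blocked and violates io → AF ready, so AG fails at Blocked.
Blocked ∉ Sat(AG (io → AF ready)).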